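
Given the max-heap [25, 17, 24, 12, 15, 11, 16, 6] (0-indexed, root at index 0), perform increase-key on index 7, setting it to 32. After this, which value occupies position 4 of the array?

15

set index 7 from 6 to 32 → [25, 17, 24, 12, 15, 11, 16, 32]
32 > parent 12 at index 3, swap → [25, 17, 24, 32, 15, 11, 16, 12]
32 > parent 17 at index 1, swap → [25, 32, 24, 17, 15, 11, 16, 12]
32 > parent 25 at index 0, swap → [32, 25, 24, 17, 15, 11, 16, 12]
resulting array: [32, 25, 24, 17, 15, 11, 16, 12]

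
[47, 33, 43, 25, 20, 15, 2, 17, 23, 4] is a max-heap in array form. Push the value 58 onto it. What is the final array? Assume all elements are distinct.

append 58 at index 10 → [47, 33, 43, 25, 20, 15, 2, 17, 23, 4, 58]
58 > parent 20 at index 4, swap → [47, 33, 43, 25, 58, 15, 2, 17, 23, 4, 20]
58 > parent 33 at index 1, swap → [47, 58, 43, 25, 33, 15, 2, 17, 23, 4, 20]
58 > parent 47 at index 0, swap → [58, 47, 43, 25, 33, 15, 2, 17, 23, 4, 20]

[58, 47, 43, 25, 33, 15, 2, 17, 23, 4, 20]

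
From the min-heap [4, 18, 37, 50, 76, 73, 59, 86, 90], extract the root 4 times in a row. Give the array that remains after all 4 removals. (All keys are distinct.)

[59, 76, 73, 86, 90]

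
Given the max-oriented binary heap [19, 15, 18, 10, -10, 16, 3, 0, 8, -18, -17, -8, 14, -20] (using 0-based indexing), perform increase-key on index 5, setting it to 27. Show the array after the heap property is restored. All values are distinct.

[27, 15, 19, 10, -10, 18, 3, 0, 8, -18, -17, -8, 14, -20]

set index 5 from 16 to 27 → [19, 15, 18, 10, -10, 27, 3, 0, 8, -18, -17, -8, 14, -20]
27 > parent 18 at index 2, swap → [19, 15, 27, 10, -10, 18, 3, 0, 8, -18, -17, -8, 14, -20]
27 > parent 19 at index 0, swap → [27, 15, 19, 10, -10, 18, 3, 0, 8, -18, -17, -8, 14, -20]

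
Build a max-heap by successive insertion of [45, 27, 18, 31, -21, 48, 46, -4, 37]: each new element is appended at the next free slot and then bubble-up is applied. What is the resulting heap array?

[48, 37, 46, 31, -21, 18, 45, -4, 27]

Insert 45:
  append 45 at index 0 → [45] (no swap needed)
Insert 27:
  append 27 at index 1 → [45, 27] (no swap needed)
Insert 18:
  append 18 at index 2 → [45, 27, 18] (no swap needed)
Insert 31:
  append 31 at index 3 → [45, 27, 18, 31]
  31 > parent 27 at index 1, swap → [45, 31, 18, 27]
Insert -21:
  append -21 at index 4 → [45, 31, 18, 27, -21] (no swap needed)
Insert 48:
  append 48 at index 5 → [45, 31, 18, 27, -21, 48]
  48 > parent 18 at index 2, swap → [45, 31, 48, 27, -21, 18]
  48 > parent 45 at index 0, swap → [48, 31, 45, 27, -21, 18]
Insert 46:
  append 46 at index 6 → [48, 31, 45, 27, -21, 18, 46]
  46 > parent 45 at index 2, swap → [48, 31, 46, 27, -21, 18, 45]
Insert -4:
  append -4 at index 7 → [48, 31, 46, 27, -21, 18, 45, -4] (no swap needed)
Insert 37:
  append 37 at index 8 → [48, 31, 46, 27, -21, 18, 45, -4, 37]
  37 > parent 27 at index 3, swap → [48, 31, 46, 37, -21, 18, 45, -4, 27]
  37 > parent 31 at index 1, swap → [48, 37, 46, 31, -21, 18, 45, -4, 27]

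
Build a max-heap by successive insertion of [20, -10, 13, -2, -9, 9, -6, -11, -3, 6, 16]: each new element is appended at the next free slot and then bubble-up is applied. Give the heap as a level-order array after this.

[20, 16, 13, -3, 6, 9, -6, -11, -10, -9, -2]

Insert 20:
  append 20 at index 0 → [20] (no swap needed)
Insert -10:
  append -10 at index 1 → [20, -10] (no swap needed)
Insert 13:
  append 13 at index 2 → [20, -10, 13] (no swap needed)
Insert -2:
  append -2 at index 3 → [20, -10, 13, -2]
  -2 > parent -10 at index 1, swap → [20, -2, 13, -10]
Insert -9:
  append -9 at index 4 → [20, -2, 13, -10, -9] (no swap needed)
Insert 9:
  append 9 at index 5 → [20, -2, 13, -10, -9, 9] (no swap needed)
Insert -6:
  append -6 at index 6 → [20, -2, 13, -10, -9, 9, -6] (no swap needed)
Insert -11:
  append -11 at index 7 → [20, -2, 13, -10, -9, 9, -6, -11] (no swap needed)
Insert -3:
  append -3 at index 8 → [20, -2, 13, -10, -9, 9, -6, -11, -3]
  -3 > parent -10 at index 3, swap → [20, -2, 13, -3, -9, 9, -6, -11, -10]
Insert 6:
  append 6 at index 9 → [20, -2, 13, -3, -9, 9, -6, -11, -10, 6]
  6 > parent -9 at index 4, swap → [20, -2, 13, -3, 6, 9, -6, -11, -10, -9]
  6 > parent -2 at index 1, swap → [20, 6, 13, -3, -2, 9, -6, -11, -10, -9]
Insert 16:
  append 16 at index 10 → [20, 6, 13, -3, -2, 9, -6, -11, -10, -9, 16]
  16 > parent -2 at index 4, swap → [20, 6, 13, -3, 16, 9, -6, -11, -10, -9, -2]
  16 > parent 6 at index 1, swap → [20, 16, 13, -3, 6, 9, -6, -11, -10, -9, -2]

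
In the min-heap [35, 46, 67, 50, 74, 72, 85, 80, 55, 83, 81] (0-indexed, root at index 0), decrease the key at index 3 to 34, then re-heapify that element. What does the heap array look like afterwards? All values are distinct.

[34, 35, 67, 46, 74, 72, 85, 80, 55, 83, 81]

set index 3 from 50 to 34 → [35, 46, 67, 34, 74, 72, 85, 80, 55, 83, 81]
34 < parent 46 at index 1, swap → [35, 34, 67, 46, 74, 72, 85, 80, 55, 83, 81]
34 < parent 35 at index 0, swap → [34, 35, 67, 46, 74, 72, 85, 80, 55, 83, 81]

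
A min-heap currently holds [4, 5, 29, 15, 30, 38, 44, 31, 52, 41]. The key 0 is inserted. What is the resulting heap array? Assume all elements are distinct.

[0, 4, 29, 15, 5, 38, 44, 31, 52, 41, 30]

append 0 at index 10 → [4, 5, 29, 15, 30, 38, 44, 31, 52, 41, 0]
0 < parent 30 at index 4, swap → [4, 5, 29, 15, 0, 38, 44, 31, 52, 41, 30]
0 < parent 5 at index 1, swap → [4, 0, 29, 15, 5, 38, 44, 31, 52, 41, 30]
0 < parent 4 at index 0, swap → [0, 4, 29, 15, 5, 38, 44, 31, 52, 41, 30]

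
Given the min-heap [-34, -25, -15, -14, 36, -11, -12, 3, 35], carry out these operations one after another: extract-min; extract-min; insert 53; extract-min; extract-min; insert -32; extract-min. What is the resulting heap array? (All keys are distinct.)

extract-min → returns -34:
  remove root -34; move last element 35 to root → [35, -25, -15, -14, 36, -11, -12, 3]
  35 vs smaller child -25 at index 1, swap → [-25, 35, -15, -14, 36, -11, -12, 3]
  35 vs smaller child -14 at index 3, swap → [-25, -14, -15, 35, 36, -11, -12, 3]
  35 vs only child 3 at index 7, swap → [-25, -14, -15, 3, 36, -11, -12, 35]
extract-min → returns -25:
  remove root -25; move last element 35 to root → [35, -14, -15, 3, 36, -11, -12]
  35 vs smaller child -15 at index 2, swap → [-15, -14, 35, 3, 36, -11, -12]
  35 vs smaller child -12 at index 6, swap → [-15, -14, -12, 3, 36, -11, 35]
insert 53:
  append 53 at index 7 → [-15, -14, -12, 3, 36, -11, 35, 53] (no swap needed)
extract-min → returns -15:
  remove root -15; move last element 53 to root → [53, -14, -12, 3, 36, -11, 35]
  53 vs smaller child -14 at index 1, swap → [-14, 53, -12, 3, 36, -11, 35]
  53 vs smaller child 3 at index 3, swap → [-14, 3, -12, 53, 36, -11, 35]
extract-min → returns -14:
  remove root -14; move last element 35 to root → [35, 3, -12, 53, 36, -11]
  35 vs smaller child -12 at index 2, swap → [-12, 3, 35, 53, 36, -11]
  35 vs only child -11 at index 5, swap → [-12, 3, -11, 53, 36, 35]
insert -32:
  append -32 at index 6 → [-12, 3, -11, 53, 36, 35, -32]
  -32 < parent -11 at index 2, swap → [-12, 3, -32, 53, 36, 35, -11]
  -32 < parent -12 at index 0, swap → [-32, 3, -12, 53, 36, 35, -11]
extract-min → returns -32:
  remove root -32; move last element -11 to root → [-11, 3, -12, 53, 36, 35]
  -11 vs smaller child -12 at index 2, swap → [-12, 3, -11, 53, 36, 35]

[-12, 3, -11, 53, 36, 35]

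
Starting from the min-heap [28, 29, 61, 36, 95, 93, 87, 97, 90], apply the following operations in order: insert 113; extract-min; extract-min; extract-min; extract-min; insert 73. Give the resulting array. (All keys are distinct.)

insert 113:
  append 113 at index 9 → [28, 29, 61, 36, 95, 93, 87, 97, 90, 113] (no swap needed)
extract-min → returns 28:
  remove root 28; move last element 113 to root → [113, 29, 61, 36, 95, 93, 87, 97, 90]
  113 vs smaller child 29 at index 1, swap → [29, 113, 61, 36, 95, 93, 87, 97, 90]
  113 vs smaller child 36 at index 3, swap → [29, 36, 61, 113, 95, 93, 87, 97, 90]
  113 vs smaller child 90 at index 8, swap → [29, 36, 61, 90, 95, 93, 87, 97, 113]
extract-min → returns 29:
  remove root 29; move last element 113 to root → [113, 36, 61, 90, 95, 93, 87, 97]
  113 vs smaller child 36 at index 1, swap → [36, 113, 61, 90, 95, 93, 87, 97]
  113 vs smaller child 90 at index 3, swap → [36, 90, 61, 113, 95, 93, 87, 97]
  113 vs only child 97 at index 7, swap → [36, 90, 61, 97, 95, 93, 87, 113]
extract-min → returns 36:
  remove root 36; move last element 113 to root → [113, 90, 61, 97, 95, 93, 87]
  113 vs smaller child 61 at index 2, swap → [61, 90, 113, 97, 95, 93, 87]
  113 vs smaller child 87 at index 6, swap → [61, 90, 87, 97, 95, 93, 113]
extract-min → returns 61:
  remove root 61; move last element 113 to root → [113, 90, 87, 97, 95, 93]
  113 vs smaller child 87 at index 2, swap → [87, 90, 113, 97, 95, 93]
  113 vs only child 93 at index 5, swap → [87, 90, 93, 97, 95, 113]
insert 73:
  append 73 at index 6 → [87, 90, 93, 97, 95, 113, 73]
  73 < parent 93 at index 2, swap → [87, 90, 73, 97, 95, 113, 93]
  73 < parent 87 at index 0, swap → [73, 90, 87, 97, 95, 113, 93]

[73, 90, 87, 97, 95, 113, 93]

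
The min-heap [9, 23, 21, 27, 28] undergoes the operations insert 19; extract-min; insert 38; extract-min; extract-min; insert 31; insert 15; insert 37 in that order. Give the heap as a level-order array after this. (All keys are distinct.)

[15, 27, 23, 28, 31, 38, 37]

insert 19:
  append 19 at index 5 → [9, 23, 21, 27, 28, 19]
  19 < parent 21 at index 2, swap → [9, 23, 19, 27, 28, 21]
extract-min → returns 9:
  remove root 9; move last element 21 to root → [21, 23, 19, 27, 28]
  21 vs smaller child 19 at index 2, swap → [19, 23, 21, 27, 28]
insert 38:
  append 38 at index 5 → [19, 23, 21, 27, 28, 38] (no swap needed)
extract-min → returns 19:
  remove root 19; move last element 38 to root → [38, 23, 21, 27, 28]
  38 vs smaller child 21 at index 2, swap → [21, 23, 38, 27, 28]
extract-min → returns 21:
  remove root 21; move last element 28 to root → [28, 23, 38, 27]
  28 vs smaller child 23 at index 1, swap → [23, 28, 38, 27]
  28 vs only child 27 at index 3, swap → [23, 27, 38, 28]
insert 31:
  append 31 at index 4 → [23, 27, 38, 28, 31] (no swap needed)
insert 15:
  append 15 at index 5 → [23, 27, 38, 28, 31, 15]
  15 < parent 38 at index 2, swap → [23, 27, 15, 28, 31, 38]
  15 < parent 23 at index 0, swap → [15, 27, 23, 28, 31, 38]
insert 37:
  append 37 at index 6 → [15, 27, 23, 28, 31, 38, 37] (no swap needed)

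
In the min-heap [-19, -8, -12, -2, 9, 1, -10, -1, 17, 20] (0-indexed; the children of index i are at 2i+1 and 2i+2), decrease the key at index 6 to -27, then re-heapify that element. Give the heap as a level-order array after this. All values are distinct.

set index 6 from -10 to -27 → [-19, -8, -12, -2, 9, 1, -27, -1, 17, 20]
-27 < parent -12 at index 2, swap → [-19, -8, -27, -2, 9, 1, -12, -1, 17, 20]
-27 < parent -19 at index 0, swap → [-27, -8, -19, -2, 9, 1, -12, -1, 17, 20]

[-27, -8, -19, -2, 9, 1, -12, -1, 17, 20]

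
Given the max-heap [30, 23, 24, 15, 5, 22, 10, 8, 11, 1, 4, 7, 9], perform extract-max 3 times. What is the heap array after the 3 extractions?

extract-max #1 returns 30:
  remove root 30; move last element 9 to root → [9, 23, 24, 15, 5, 22, 10, 8, 11, 1, 4, 7]
  9 vs larger child 24 at index 2, swap → [24, 23, 9, 15, 5, 22, 10, 8, 11, 1, 4, 7]
  9 vs larger child 22 at index 5, swap → [24, 23, 22, 15, 5, 9, 10, 8, 11, 1, 4, 7]
extract-max #2 returns 24:
  remove root 24; move last element 7 to root → [7, 23, 22, 15, 5, 9, 10, 8, 11, 1, 4]
  7 vs larger child 23 at index 1, swap → [23, 7, 22, 15, 5, 9, 10, 8, 11, 1, 4]
  7 vs larger child 15 at index 3, swap → [23, 15, 22, 7, 5, 9, 10, 8, 11, 1, 4]
  7 vs larger child 11 at index 8, swap → [23, 15, 22, 11, 5, 9, 10, 8, 7, 1, 4]
extract-max #3 returns 23:
  remove root 23; move last element 4 to root → [4, 15, 22, 11, 5, 9, 10, 8, 7, 1]
  4 vs larger child 22 at index 2, swap → [22, 15, 4, 11, 5, 9, 10, 8, 7, 1]
  4 vs larger child 10 at index 6, swap → [22, 15, 10, 11, 5, 9, 4, 8, 7, 1]

[22, 15, 10, 11, 5, 9, 4, 8, 7, 1]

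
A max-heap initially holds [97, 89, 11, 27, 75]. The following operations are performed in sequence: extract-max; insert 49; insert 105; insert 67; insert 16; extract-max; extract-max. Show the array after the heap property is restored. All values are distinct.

extract-max → returns 97:
  remove root 97; move last element 75 to root → [75, 89, 11, 27]
  75 vs larger child 89 at index 1, swap → [89, 75, 11, 27]
insert 49:
  append 49 at index 4 → [89, 75, 11, 27, 49] (no swap needed)
insert 105:
  append 105 at index 5 → [89, 75, 11, 27, 49, 105]
  105 > parent 11 at index 2, swap → [89, 75, 105, 27, 49, 11]
  105 > parent 89 at index 0, swap → [105, 75, 89, 27, 49, 11]
insert 67:
  append 67 at index 6 → [105, 75, 89, 27, 49, 11, 67] (no swap needed)
insert 16:
  append 16 at index 7 → [105, 75, 89, 27, 49, 11, 67, 16] (no swap needed)
extract-max → returns 105:
  remove root 105; move last element 16 to root → [16, 75, 89, 27, 49, 11, 67]
  16 vs larger child 89 at index 2, swap → [89, 75, 16, 27, 49, 11, 67]
  16 vs larger child 67 at index 6, swap → [89, 75, 67, 27, 49, 11, 16]
extract-max → returns 89:
  remove root 89; move last element 16 to root → [16, 75, 67, 27, 49, 11]
  16 vs larger child 75 at index 1, swap → [75, 16, 67, 27, 49, 11]
  16 vs larger child 49 at index 4, swap → [75, 49, 67, 27, 16, 11]

[75, 49, 67, 27, 16, 11]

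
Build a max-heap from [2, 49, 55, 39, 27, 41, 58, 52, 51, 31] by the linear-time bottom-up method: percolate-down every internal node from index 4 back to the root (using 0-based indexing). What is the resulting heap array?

sift down from index 4:
  27 vs only child 31 at index 9, swap → [2, 49, 55, 39, 31, 41, 58, 52, 51, 27]
sift down from index 3:
  39 vs larger child 52 at index 7, swap → [2, 49, 55, 52, 31, 41, 58, 39, 51, 27]
sift down from index 2:
  55 vs larger child 58 at index 6, swap → [2, 49, 58, 52, 31, 41, 55, 39, 51, 27]
sift down from index 1:
  49 vs larger child 52 at index 3, swap → [2, 52, 58, 49, 31, 41, 55, 39, 51, 27]
  49 vs larger child 51 at index 8, swap → [2, 52, 58, 51, 31, 41, 55, 39, 49, 27]
sift down from index 0:
  2 vs larger child 58 at index 2, swap → [58, 52, 2, 51, 31, 41, 55, 39, 49, 27]
  2 vs larger child 55 at index 6, swap → [58, 52, 55, 51, 31, 41, 2, 39, 49, 27]

[58, 52, 55, 51, 31, 41, 2, 39, 49, 27]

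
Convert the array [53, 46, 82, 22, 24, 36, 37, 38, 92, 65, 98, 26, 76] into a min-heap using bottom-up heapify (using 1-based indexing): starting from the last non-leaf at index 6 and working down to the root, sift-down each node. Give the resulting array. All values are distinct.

sift down from index 6:
  36 vs smaller child 26 at index 12, swap → [53, 46, 82, 22, 24, 26, 37, 38, 92, 65, 98, 36, 76]
sift down from index 5: already satisfies heap property
sift down from index 4: already satisfies heap property
sift down from index 3:
  82 vs smaller child 26 at index 6, swap → [53, 46, 26, 22, 24, 82, 37, 38, 92, 65, 98, 36, 76]
  82 vs smaller child 36 at index 12, swap → [53, 46, 26, 22, 24, 36, 37, 38, 92, 65, 98, 82, 76]
sift down from index 2:
  46 vs smaller child 22 at index 4, swap → [53, 22, 26, 46, 24, 36, 37, 38, 92, 65, 98, 82, 76]
  46 vs smaller child 38 at index 8, swap → [53, 22, 26, 38, 24, 36, 37, 46, 92, 65, 98, 82, 76]
sift down from index 1:
  53 vs smaller child 22 at index 2, swap → [22, 53, 26, 38, 24, 36, 37, 46, 92, 65, 98, 82, 76]
  53 vs smaller child 24 at index 5, swap → [22, 24, 26, 38, 53, 36, 37, 46, 92, 65, 98, 82, 76]

[22, 24, 26, 38, 53, 36, 37, 46, 92, 65, 98, 82, 76]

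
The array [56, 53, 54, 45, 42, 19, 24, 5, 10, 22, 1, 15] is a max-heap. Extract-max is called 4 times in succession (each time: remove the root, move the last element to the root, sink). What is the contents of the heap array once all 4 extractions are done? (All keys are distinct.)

extract-max #1 returns 56:
  remove root 56; move last element 15 to root → [15, 53, 54, 45, 42, 19, 24, 5, 10, 22, 1]
  15 vs larger child 54 at index 2, swap → [54, 53, 15, 45, 42, 19, 24, 5, 10, 22, 1]
  15 vs larger child 24 at index 6, swap → [54, 53, 24, 45, 42, 19, 15, 5, 10, 22, 1]
extract-max #2 returns 54:
  remove root 54; move last element 1 to root → [1, 53, 24, 45, 42, 19, 15, 5, 10, 22]
  1 vs larger child 53 at index 1, swap → [53, 1, 24, 45, 42, 19, 15, 5, 10, 22]
  1 vs larger child 45 at index 3, swap → [53, 45, 24, 1, 42, 19, 15, 5, 10, 22]
  1 vs larger child 10 at index 8, swap → [53, 45, 24, 10, 42, 19, 15, 5, 1, 22]
extract-max #3 returns 53:
  remove root 53; move last element 22 to root → [22, 45, 24, 10, 42, 19, 15, 5, 1]
  22 vs larger child 45 at index 1, swap → [45, 22, 24, 10, 42, 19, 15, 5, 1]
  22 vs larger child 42 at index 4, swap → [45, 42, 24, 10, 22, 19, 15, 5, 1]
extract-max #4 returns 45:
  remove root 45; move last element 1 to root → [1, 42, 24, 10, 22, 19, 15, 5]
  1 vs larger child 42 at index 1, swap → [42, 1, 24, 10, 22, 19, 15, 5]
  1 vs larger child 22 at index 4, swap → [42, 22, 24, 10, 1, 19, 15, 5]

[42, 22, 24, 10, 1, 19, 15, 5]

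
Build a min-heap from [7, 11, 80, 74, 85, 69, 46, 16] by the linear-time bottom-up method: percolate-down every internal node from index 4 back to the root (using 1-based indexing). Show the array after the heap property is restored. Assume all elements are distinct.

[7, 11, 46, 16, 85, 69, 80, 74]

sift down from index 4:
  74 vs only child 16 at index 8, swap → [7, 11, 80, 16, 85, 69, 46, 74]
sift down from index 3:
  80 vs smaller child 46 at index 7, swap → [7, 11, 46, 16, 85, 69, 80, 74]
sift down from index 2: already satisfies heap property
sift down from index 1: already satisfies heap property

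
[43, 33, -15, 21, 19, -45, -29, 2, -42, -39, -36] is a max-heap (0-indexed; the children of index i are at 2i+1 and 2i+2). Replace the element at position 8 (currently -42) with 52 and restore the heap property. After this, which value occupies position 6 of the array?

-29

set index 8 from -42 to 52 → [43, 33, -15, 21, 19, -45, -29, 2, 52, -39, -36]
52 > parent 21 at index 3, swap → [43, 33, -15, 52, 19, -45, -29, 2, 21, -39, -36]
52 > parent 33 at index 1, swap → [43, 52, -15, 33, 19, -45, -29, 2, 21, -39, -36]
52 > parent 43 at index 0, swap → [52, 43, -15, 33, 19, -45, -29, 2, 21, -39, -36]
resulting array: [52, 43, -15, 33, 19, -45, -29, 2, 21, -39, -36]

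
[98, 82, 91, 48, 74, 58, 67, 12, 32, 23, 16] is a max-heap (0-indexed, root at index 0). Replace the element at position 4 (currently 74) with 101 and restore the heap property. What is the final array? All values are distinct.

[101, 98, 91, 48, 82, 58, 67, 12, 32, 23, 16]

set index 4 from 74 to 101 → [98, 82, 91, 48, 101, 58, 67, 12, 32, 23, 16]
101 > parent 82 at index 1, swap → [98, 101, 91, 48, 82, 58, 67, 12, 32, 23, 16]
101 > parent 98 at index 0, swap → [101, 98, 91, 48, 82, 58, 67, 12, 32, 23, 16]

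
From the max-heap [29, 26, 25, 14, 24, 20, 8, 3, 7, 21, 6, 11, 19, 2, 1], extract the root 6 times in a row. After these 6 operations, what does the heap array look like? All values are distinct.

[19, 14, 8, 11, 6, 2, 1, 3, 7]

extract-max #1 returns 29:
  remove root 29; move last element 1 to root → [1, 26, 25, 14, 24, 20, 8, 3, 7, 21, 6, 11, 19, 2]
  1 vs larger child 26 at index 1, swap → [26, 1, 25, 14, 24, 20, 8, 3, 7, 21, 6, 11, 19, 2]
  1 vs larger child 24 at index 4, swap → [26, 24, 25, 14, 1, 20, 8, 3, 7, 21, 6, 11, 19, 2]
  1 vs larger child 21 at index 9, swap → [26, 24, 25, 14, 21, 20, 8, 3, 7, 1, 6, 11, 19, 2]
extract-max #2 returns 26:
  remove root 26; move last element 2 to root → [2, 24, 25, 14, 21, 20, 8, 3, 7, 1, 6, 11, 19]
  2 vs larger child 25 at index 2, swap → [25, 24, 2, 14, 21, 20, 8, 3, 7, 1, 6, 11, 19]
  2 vs larger child 20 at index 5, swap → [25, 24, 20, 14, 21, 2, 8, 3, 7, 1, 6, 11, 19]
  2 vs larger child 19 at index 12, swap → [25, 24, 20, 14, 21, 19, 8, 3, 7, 1, 6, 11, 2]
extract-max #3 returns 25:
  remove root 25; move last element 2 to root → [2, 24, 20, 14, 21, 19, 8, 3, 7, 1, 6, 11]
  2 vs larger child 24 at index 1, swap → [24, 2, 20, 14, 21, 19, 8, 3, 7, 1, 6, 11]
  2 vs larger child 21 at index 4, swap → [24, 21, 20, 14, 2, 19, 8, 3, 7, 1, 6, 11]
  2 vs larger child 6 at index 10, swap → [24, 21, 20, 14, 6, 19, 8, 3, 7, 1, 2, 11]
extract-max #4 returns 24:
  remove root 24; move last element 11 to root → [11, 21, 20, 14, 6, 19, 8, 3, 7, 1, 2]
  11 vs larger child 21 at index 1, swap → [21, 11, 20, 14, 6, 19, 8, 3, 7, 1, 2]
  11 vs larger child 14 at index 3, swap → [21, 14, 20, 11, 6, 19, 8, 3, 7, 1, 2]
extract-max #5 returns 21:
  remove root 21; move last element 2 to root → [2, 14, 20, 11, 6, 19, 8, 3, 7, 1]
  2 vs larger child 20 at index 2, swap → [20, 14, 2, 11, 6, 19, 8, 3, 7, 1]
  2 vs larger child 19 at index 5, swap → [20, 14, 19, 11, 6, 2, 8, 3, 7, 1]
extract-max #6 returns 20:
  remove root 20; move last element 1 to root → [1, 14, 19, 11, 6, 2, 8, 3, 7]
  1 vs larger child 19 at index 2, swap → [19, 14, 1, 11, 6, 2, 8, 3, 7]
  1 vs larger child 8 at index 6, swap → [19, 14, 8, 11, 6, 2, 1, 3, 7]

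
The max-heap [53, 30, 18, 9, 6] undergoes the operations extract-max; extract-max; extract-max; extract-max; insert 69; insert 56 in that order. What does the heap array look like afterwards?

extract-max → returns 53:
  remove root 53; move last element 6 to root → [6, 30, 18, 9]
  6 vs larger child 30 at index 1, swap → [30, 6, 18, 9]
  6 vs only child 9 at index 3, swap → [30, 9, 18, 6]
extract-max → returns 30:
  remove root 30; move last element 6 to root → [6, 9, 18]
  6 vs larger child 18 at index 2, swap → [18, 9, 6]
extract-max → returns 18:
  remove root 18; move last element 6 to root → [6, 9]
  6 vs only child 9 at index 1, swap → [9, 6]
extract-max → returns 9:
  remove root 9; move last element 6 to root → [6] (no swap needed)
insert 69:
  append 69 at index 1 → [6, 69]
  69 > parent 6 at index 0, swap → [69, 6]
insert 56:
  append 56 at index 2 → [69, 6, 56] (no swap needed)

[69, 6, 56]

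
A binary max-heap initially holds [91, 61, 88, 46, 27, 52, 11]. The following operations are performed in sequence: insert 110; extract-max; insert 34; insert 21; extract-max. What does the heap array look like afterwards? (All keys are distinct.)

insert 110:
  append 110 at index 7 → [91, 61, 88, 46, 27, 52, 11, 110]
  110 > parent 46 at index 3, swap → [91, 61, 88, 110, 27, 52, 11, 46]
  110 > parent 61 at index 1, swap → [91, 110, 88, 61, 27, 52, 11, 46]
  110 > parent 91 at index 0, swap → [110, 91, 88, 61, 27, 52, 11, 46]
extract-max → returns 110:
  remove root 110; move last element 46 to root → [46, 91, 88, 61, 27, 52, 11]
  46 vs larger child 91 at index 1, swap → [91, 46, 88, 61, 27, 52, 11]
  46 vs larger child 61 at index 3, swap → [91, 61, 88, 46, 27, 52, 11]
insert 34:
  append 34 at index 7 → [91, 61, 88, 46, 27, 52, 11, 34] (no swap needed)
insert 21:
  append 21 at index 8 → [91, 61, 88, 46, 27, 52, 11, 34, 21] (no swap needed)
extract-max → returns 91:
  remove root 91; move last element 21 to root → [21, 61, 88, 46, 27, 52, 11, 34]
  21 vs larger child 88 at index 2, swap → [88, 61, 21, 46, 27, 52, 11, 34]
  21 vs larger child 52 at index 5, swap → [88, 61, 52, 46, 27, 21, 11, 34]

[88, 61, 52, 46, 27, 21, 11, 34]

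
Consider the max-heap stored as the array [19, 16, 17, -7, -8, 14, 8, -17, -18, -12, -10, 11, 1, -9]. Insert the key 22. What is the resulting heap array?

[22, 16, 19, -7, -8, 14, 17, -17, -18, -12, -10, 11, 1, -9, 8]

append 22 at index 14 → [19, 16, 17, -7, -8, 14, 8, -17, -18, -12, -10, 11, 1, -9, 22]
22 > parent 8 at index 6, swap → [19, 16, 17, -7, -8, 14, 22, -17, -18, -12, -10, 11, 1, -9, 8]
22 > parent 17 at index 2, swap → [19, 16, 22, -7, -8, 14, 17, -17, -18, -12, -10, 11, 1, -9, 8]
22 > parent 19 at index 0, swap → [22, 16, 19, -7, -8, 14, 17, -17, -18, -12, -10, 11, 1, -9, 8]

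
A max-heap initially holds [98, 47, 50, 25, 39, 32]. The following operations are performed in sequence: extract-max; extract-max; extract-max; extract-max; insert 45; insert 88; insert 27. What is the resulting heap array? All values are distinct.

[88, 45, 32, 25, 27]

extract-max → returns 98:
  remove root 98; move last element 32 to root → [32, 47, 50, 25, 39]
  32 vs larger child 50 at index 2, swap → [50, 47, 32, 25, 39]
extract-max → returns 50:
  remove root 50; move last element 39 to root → [39, 47, 32, 25]
  39 vs larger child 47 at index 1, swap → [47, 39, 32, 25]
extract-max → returns 47:
  remove root 47; move last element 25 to root → [25, 39, 32]
  25 vs larger child 39 at index 1, swap → [39, 25, 32]
extract-max → returns 39:
  remove root 39; move last element 32 to root → [32, 25] (no swap needed)
insert 45:
  append 45 at index 2 → [32, 25, 45]
  45 > parent 32 at index 0, swap → [45, 25, 32]
insert 88:
  append 88 at index 3 → [45, 25, 32, 88]
  88 > parent 25 at index 1, swap → [45, 88, 32, 25]
  88 > parent 45 at index 0, swap → [88, 45, 32, 25]
insert 27:
  append 27 at index 4 → [88, 45, 32, 25, 27] (no swap needed)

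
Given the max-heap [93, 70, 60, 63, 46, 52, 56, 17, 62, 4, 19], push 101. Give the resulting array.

append 101 at index 11 → [93, 70, 60, 63, 46, 52, 56, 17, 62, 4, 19, 101]
101 > parent 52 at index 5, swap → [93, 70, 60, 63, 46, 101, 56, 17, 62, 4, 19, 52]
101 > parent 60 at index 2, swap → [93, 70, 101, 63, 46, 60, 56, 17, 62, 4, 19, 52]
101 > parent 93 at index 0, swap → [101, 70, 93, 63, 46, 60, 56, 17, 62, 4, 19, 52]

[101, 70, 93, 63, 46, 60, 56, 17, 62, 4, 19, 52]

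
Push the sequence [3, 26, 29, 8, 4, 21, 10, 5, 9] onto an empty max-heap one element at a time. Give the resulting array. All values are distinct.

Insert 3:
  append 3 at index 0 → [3] (no swap needed)
Insert 26:
  append 26 at index 1 → [3, 26]
  26 > parent 3 at index 0, swap → [26, 3]
Insert 29:
  append 29 at index 2 → [26, 3, 29]
  29 > parent 26 at index 0, swap → [29, 3, 26]
Insert 8:
  append 8 at index 3 → [29, 3, 26, 8]
  8 > parent 3 at index 1, swap → [29, 8, 26, 3]
Insert 4:
  append 4 at index 4 → [29, 8, 26, 3, 4] (no swap needed)
Insert 21:
  append 21 at index 5 → [29, 8, 26, 3, 4, 21] (no swap needed)
Insert 10:
  append 10 at index 6 → [29, 8, 26, 3, 4, 21, 10] (no swap needed)
Insert 5:
  append 5 at index 7 → [29, 8, 26, 3, 4, 21, 10, 5]
  5 > parent 3 at index 3, swap → [29, 8, 26, 5, 4, 21, 10, 3]
Insert 9:
  append 9 at index 8 → [29, 8, 26, 5, 4, 21, 10, 3, 9]
  9 > parent 5 at index 3, swap → [29, 8, 26, 9, 4, 21, 10, 3, 5]
  9 > parent 8 at index 1, swap → [29, 9, 26, 8, 4, 21, 10, 3, 5]

[29, 9, 26, 8, 4, 21, 10, 3, 5]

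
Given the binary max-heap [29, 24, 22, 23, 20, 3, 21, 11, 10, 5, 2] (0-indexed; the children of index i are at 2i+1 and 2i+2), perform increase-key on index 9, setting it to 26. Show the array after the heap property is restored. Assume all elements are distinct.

set index 9 from 5 to 26 → [29, 24, 22, 23, 20, 3, 21, 11, 10, 26, 2]
26 > parent 20 at index 4, swap → [29, 24, 22, 23, 26, 3, 21, 11, 10, 20, 2]
26 > parent 24 at index 1, swap → [29, 26, 22, 23, 24, 3, 21, 11, 10, 20, 2]

[29, 26, 22, 23, 24, 3, 21, 11, 10, 20, 2]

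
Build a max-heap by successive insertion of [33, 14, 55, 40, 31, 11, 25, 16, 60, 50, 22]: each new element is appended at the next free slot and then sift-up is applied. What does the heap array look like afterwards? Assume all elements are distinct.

[60, 55, 33, 40, 50, 11, 25, 14, 16, 31, 22]

Insert 33:
  append 33 at index 0 → [33] (no swap needed)
Insert 14:
  append 14 at index 1 → [33, 14] (no swap needed)
Insert 55:
  append 55 at index 2 → [33, 14, 55]
  55 > parent 33 at index 0, swap → [55, 14, 33]
Insert 40:
  append 40 at index 3 → [55, 14, 33, 40]
  40 > parent 14 at index 1, swap → [55, 40, 33, 14]
Insert 31:
  append 31 at index 4 → [55, 40, 33, 14, 31] (no swap needed)
Insert 11:
  append 11 at index 5 → [55, 40, 33, 14, 31, 11] (no swap needed)
Insert 25:
  append 25 at index 6 → [55, 40, 33, 14, 31, 11, 25] (no swap needed)
Insert 16:
  append 16 at index 7 → [55, 40, 33, 14, 31, 11, 25, 16]
  16 > parent 14 at index 3, swap → [55, 40, 33, 16, 31, 11, 25, 14]
Insert 60:
  append 60 at index 8 → [55, 40, 33, 16, 31, 11, 25, 14, 60]
  60 > parent 16 at index 3, swap → [55, 40, 33, 60, 31, 11, 25, 14, 16]
  60 > parent 40 at index 1, swap → [55, 60, 33, 40, 31, 11, 25, 14, 16]
  60 > parent 55 at index 0, swap → [60, 55, 33, 40, 31, 11, 25, 14, 16]
Insert 50:
  append 50 at index 9 → [60, 55, 33, 40, 31, 11, 25, 14, 16, 50]
  50 > parent 31 at index 4, swap → [60, 55, 33, 40, 50, 11, 25, 14, 16, 31]
Insert 22:
  append 22 at index 10 → [60, 55, 33, 40, 50, 11, 25, 14, 16, 31, 22] (no swap needed)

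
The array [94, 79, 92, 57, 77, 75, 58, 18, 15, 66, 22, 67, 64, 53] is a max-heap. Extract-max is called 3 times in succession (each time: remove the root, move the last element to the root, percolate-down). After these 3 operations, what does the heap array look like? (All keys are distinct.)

extract-max #1 returns 94:
  remove root 94; move last element 53 to root → [53, 79, 92, 57, 77, 75, 58, 18, 15, 66, 22, 67, 64]
  53 vs larger child 92 at index 2, swap → [92, 79, 53, 57, 77, 75, 58, 18, 15, 66, 22, 67, 64]
  53 vs larger child 75 at index 5, swap → [92, 79, 75, 57, 77, 53, 58, 18, 15, 66, 22, 67, 64]
  53 vs larger child 67 at index 11, swap → [92, 79, 75, 57, 77, 67, 58, 18, 15, 66, 22, 53, 64]
extract-max #2 returns 92:
  remove root 92; move last element 64 to root → [64, 79, 75, 57, 77, 67, 58, 18, 15, 66, 22, 53]
  64 vs larger child 79 at index 1, swap → [79, 64, 75, 57, 77, 67, 58, 18, 15, 66, 22, 53]
  64 vs larger child 77 at index 4, swap → [79, 77, 75, 57, 64, 67, 58, 18, 15, 66, 22, 53]
  64 vs larger child 66 at index 9, swap → [79, 77, 75, 57, 66, 67, 58, 18, 15, 64, 22, 53]
extract-max #3 returns 79:
  remove root 79; move last element 53 to root → [53, 77, 75, 57, 66, 67, 58, 18, 15, 64, 22]
  53 vs larger child 77 at index 1, swap → [77, 53, 75, 57, 66, 67, 58, 18, 15, 64, 22]
  53 vs larger child 66 at index 4, swap → [77, 66, 75, 57, 53, 67, 58, 18, 15, 64, 22]
  53 vs larger child 64 at index 9, swap → [77, 66, 75, 57, 64, 67, 58, 18, 15, 53, 22]

[77, 66, 75, 57, 64, 67, 58, 18, 15, 53, 22]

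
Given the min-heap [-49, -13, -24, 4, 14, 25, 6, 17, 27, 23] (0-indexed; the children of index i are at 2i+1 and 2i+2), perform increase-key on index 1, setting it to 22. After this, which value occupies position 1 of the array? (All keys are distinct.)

4

set index 1 from -13 to 22 → [-49, 22, -24, 4, 14, 25, 6, 17, 27, 23]
22 vs smaller child 4 at index 3, swap → [-49, 4, -24, 22, 14, 25, 6, 17, 27, 23]
22 vs smaller child 17 at index 7, swap → [-49, 4, -24, 17, 14, 25, 6, 22, 27, 23]
resulting array: [-49, 4, -24, 17, 14, 25, 6, 22, 27, 23]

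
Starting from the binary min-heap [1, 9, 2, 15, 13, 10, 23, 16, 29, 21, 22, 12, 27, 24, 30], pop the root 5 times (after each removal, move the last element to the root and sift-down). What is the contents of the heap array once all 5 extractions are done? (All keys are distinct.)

extract-min #1 returns 1:
  remove root 1; move last element 30 to root → [30, 9, 2, 15, 13, 10, 23, 16, 29, 21, 22, 12, 27, 24]
  30 vs smaller child 2 at index 2, swap → [2, 9, 30, 15, 13, 10, 23, 16, 29, 21, 22, 12, 27, 24]
  30 vs smaller child 10 at index 5, swap → [2, 9, 10, 15, 13, 30, 23, 16, 29, 21, 22, 12, 27, 24]
  30 vs smaller child 12 at index 11, swap → [2, 9, 10, 15, 13, 12, 23, 16, 29, 21, 22, 30, 27, 24]
extract-min #2 returns 2:
  remove root 2; move last element 24 to root → [24, 9, 10, 15, 13, 12, 23, 16, 29, 21, 22, 30, 27]
  24 vs smaller child 9 at index 1, swap → [9, 24, 10, 15, 13, 12, 23, 16, 29, 21, 22, 30, 27]
  24 vs smaller child 13 at index 4, swap → [9, 13, 10, 15, 24, 12, 23, 16, 29, 21, 22, 30, 27]
  24 vs smaller child 21 at index 9, swap → [9, 13, 10, 15, 21, 12, 23, 16, 29, 24, 22, 30, 27]
extract-min #3 returns 9:
  remove root 9; move last element 27 to root → [27, 13, 10, 15, 21, 12, 23, 16, 29, 24, 22, 30]
  27 vs smaller child 10 at index 2, swap → [10, 13, 27, 15, 21, 12, 23, 16, 29, 24, 22, 30]
  27 vs smaller child 12 at index 5, swap → [10, 13, 12, 15, 21, 27, 23, 16, 29, 24, 22, 30]
extract-min #4 returns 10:
  remove root 10; move last element 30 to root → [30, 13, 12, 15, 21, 27, 23, 16, 29, 24, 22]
  30 vs smaller child 12 at index 2, swap → [12, 13, 30, 15, 21, 27, 23, 16, 29, 24, 22]
  30 vs smaller child 23 at index 6, swap → [12, 13, 23, 15, 21, 27, 30, 16, 29, 24, 22]
extract-min #5 returns 12:
  remove root 12; move last element 22 to root → [22, 13, 23, 15, 21, 27, 30, 16, 29, 24]
  22 vs smaller child 13 at index 1, swap → [13, 22, 23, 15, 21, 27, 30, 16, 29, 24]
  22 vs smaller child 15 at index 3, swap → [13, 15, 23, 22, 21, 27, 30, 16, 29, 24]
  22 vs smaller child 16 at index 7, swap → [13, 15, 23, 16, 21, 27, 30, 22, 29, 24]

[13, 15, 23, 16, 21, 27, 30, 22, 29, 24]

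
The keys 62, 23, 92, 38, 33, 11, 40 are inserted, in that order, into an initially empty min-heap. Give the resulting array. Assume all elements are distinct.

[11, 33, 23, 62, 38, 92, 40]

Insert 62:
  append 62 at index 0 → [62] (no swap needed)
Insert 23:
  append 23 at index 1 → [62, 23]
  23 < parent 62 at index 0, swap → [23, 62]
Insert 92:
  append 92 at index 2 → [23, 62, 92] (no swap needed)
Insert 38:
  append 38 at index 3 → [23, 62, 92, 38]
  38 < parent 62 at index 1, swap → [23, 38, 92, 62]
Insert 33:
  append 33 at index 4 → [23, 38, 92, 62, 33]
  33 < parent 38 at index 1, swap → [23, 33, 92, 62, 38]
Insert 11:
  append 11 at index 5 → [23, 33, 92, 62, 38, 11]
  11 < parent 92 at index 2, swap → [23, 33, 11, 62, 38, 92]
  11 < parent 23 at index 0, swap → [11, 33, 23, 62, 38, 92]
Insert 40:
  append 40 at index 6 → [11, 33, 23, 62, 38, 92, 40] (no swap needed)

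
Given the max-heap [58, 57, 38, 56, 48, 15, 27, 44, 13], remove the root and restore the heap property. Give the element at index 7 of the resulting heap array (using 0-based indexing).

13

remove root 58; move last element 13 to root → [13, 57, 38, 56, 48, 15, 27, 44]
13 vs larger child 57 at index 1, swap → [57, 13, 38, 56, 48, 15, 27, 44]
13 vs larger child 56 at index 3, swap → [57, 56, 38, 13, 48, 15, 27, 44]
13 vs only child 44 at index 7, swap → [57, 56, 38, 44, 48, 15, 27, 13]
resulting array: [57, 56, 38, 44, 48, 15, 27, 13]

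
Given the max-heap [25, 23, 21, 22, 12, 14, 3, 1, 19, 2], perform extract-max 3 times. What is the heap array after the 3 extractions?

extract-max #1 returns 25:
  remove root 25; move last element 2 to root → [2, 23, 21, 22, 12, 14, 3, 1, 19]
  2 vs larger child 23 at index 1, swap → [23, 2, 21, 22, 12, 14, 3, 1, 19]
  2 vs larger child 22 at index 3, swap → [23, 22, 21, 2, 12, 14, 3, 1, 19]
  2 vs larger child 19 at index 8, swap → [23, 22, 21, 19, 12, 14, 3, 1, 2]
extract-max #2 returns 23:
  remove root 23; move last element 2 to root → [2, 22, 21, 19, 12, 14, 3, 1]
  2 vs larger child 22 at index 1, swap → [22, 2, 21, 19, 12, 14, 3, 1]
  2 vs larger child 19 at index 3, swap → [22, 19, 21, 2, 12, 14, 3, 1]
extract-max #3 returns 22:
  remove root 22; move last element 1 to root → [1, 19, 21, 2, 12, 14, 3]
  1 vs larger child 21 at index 2, swap → [21, 19, 1, 2, 12, 14, 3]
  1 vs larger child 14 at index 5, swap → [21, 19, 14, 2, 12, 1, 3]

[21, 19, 14, 2, 12, 1, 3]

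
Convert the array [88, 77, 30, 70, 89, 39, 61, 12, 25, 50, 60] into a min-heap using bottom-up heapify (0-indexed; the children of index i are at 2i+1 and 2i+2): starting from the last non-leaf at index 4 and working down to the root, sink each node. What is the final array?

sift down from index 4:
  89 vs smaller child 50 at index 9, swap → [88, 77, 30, 70, 50, 39, 61, 12, 25, 89, 60]
sift down from index 3:
  70 vs smaller child 12 at index 7, swap → [88, 77, 30, 12, 50, 39, 61, 70, 25, 89, 60]
sift down from index 2: already satisfies heap property
sift down from index 1:
  77 vs smaller child 12 at index 3, swap → [88, 12, 30, 77, 50, 39, 61, 70, 25, 89, 60]
  77 vs smaller child 25 at index 8, swap → [88, 12, 30, 25, 50, 39, 61, 70, 77, 89, 60]
sift down from index 0:
  88 vs smaller child 12 at index 1, swap → [12, 88, 30, 25, 50, 39, 61, 70, 77, 89, 60]
  88 vs smaller child 25 at index 3, swap → [12, 25, 30, 88, 50, 39, 61, 70, 77, 89, 60]
  88 vs smaller child 70 at index 7, swap → [12, 25, 30, 70, 50, 39, 61, 88, 77, 89, 60]

[12, 25, 30, 70, 50, 39, 61, 88, 77, 89, 60]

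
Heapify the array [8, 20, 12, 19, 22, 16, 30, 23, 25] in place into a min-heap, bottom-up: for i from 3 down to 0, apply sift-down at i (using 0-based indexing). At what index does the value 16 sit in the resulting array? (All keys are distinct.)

5

sift down from index 3: already satisfies heap property
sift down from index 2: already satisfies heap property
sift down from index 1:
  20 vs smaller child 19 at index 3, swap → [8, 19, 12, 20, 22, 16, 30, 23, 25]
sift down from index 0: already satisfies heap property
resulting array: [8, 19, 12, 20, 22, 16, 30, 23, 25]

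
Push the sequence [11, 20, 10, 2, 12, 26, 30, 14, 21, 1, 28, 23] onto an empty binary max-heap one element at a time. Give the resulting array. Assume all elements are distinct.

Insert 11:
  append 11 at index 0 → [11] (no swap needed)
Insert 20:
  append 20 at index 1 → [11, 20]
  20 > parent 11 at index 0, swap → [20, 11]
Insert 10:
  append 10 at index 2 → [20, 11, 10] (no swap needed)
Insert 2:
  append 2 at index 3 → [20, 11, 10, 2] (no swap needed)
Insert 12:
  append 12 at index 4 → [20, 11, 10, 2, 12]
  12 > parent 11 at index 1, swap → [20, 12, 10, 2, 11]
Insert 26:
  append 26 at index 5 → [20, 12, 10, 2, 11, 26]
  26 > parent 10 at index 2, swap → [20, 12, 26, 2, 11, 10]
  26 > parent 20 at index 0, swap → [26, 12, 20, 2, 11, 10]
Insert 30:
  append 30 at index 6 → [26, 12, 20, 2, 11, 10, 30]
  30 > parent 20 at index 2, swap → [26, 12, 30, 2, 11, 10, 20]
  30 > parent 26 at index 0, swap → [30, 12, 26, 2, 11, 10, 20]
Insert 14:
  append 14 at index 7 → [30, 12, 26, 2, 11, 10, 20, 14]
  14 > parent 2 at index 3, swap → [30, 12, 26, 14, 11, 10, 20, 2]
  14 > parent 12 at index 1, swap → [30, 14, 26, 12, 11, 10, 20, 2]
Insert 21:
  append 21 at index 8 → [30, 14, 26, 12, 11, 10, 20, 2, 21]
  21 > parent 12 at index 3, swap → [30, 14, 26, 21, 11, 10, 20, 2, 12]
  21 > parent 14 at index 1, swap → [30, 21, 26, 14, 11, 10, 20, 2, 12]
Insert 1:
  append 1 at index 9 → [30, 21, 26, 14, 11, 10, 20, 2, 12, 1] (no swap needed)
Insert 28:
  append 28 at index 10 → [30, 21, 26, 14, 11, 10, 20, 2, 12, 1, 28]
  28 > parent 11 at index 4, swap → [30, 21, 26, 14, 28, 10, 20, 2, 12, 1, 11]
  28 > parent 21 at index 1, swap → [30, 28, 26, 14, 21, 10, 20, 2, 12, 1, 11]
Insert 23:
  append 23 at index 11 → [30, 28, 26, 14, 21, 10, 20, 2, 12, 1, 11, 23]
  23 > parent 10 at index 5, swap → [30, 28, 26, 14, 21, 23, 20, 2, 12, 1, 11, 10]

[30, 28, 26, 14, 21, 23, 20, 2, 12, 1, 11, 10]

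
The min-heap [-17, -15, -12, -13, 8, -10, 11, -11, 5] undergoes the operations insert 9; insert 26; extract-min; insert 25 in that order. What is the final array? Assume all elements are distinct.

insert 9:
  append 9 at index 9 → [-17, -15, -12, -13, 8, -10, 11, -11, 5, 9] (no swap needed)
insert 26:
  append 26 at index 10 → [-17, -15, -12, -13, 8, -10, 11, -11, 5, 9, 26] (no swap needed)
extract-min → returns -17:
  remove root -17; move last element 26 to root → [26, -15, -12, -13, 8, -10, 11, -11, 5, 9]
  26 vs smaller child -15 at index 1, swap → [-15, 26, -12, -13, 8, -10, 11, -11, 5, 9]
  26 vs smaller child -13 at index 3, swap → [-15, -13, -12, 26, 8, -10, 11, -11, 5, 9]
  26 vs smaller child -11 at index 7, swap → [-15, -13, -12, -11, 8, -10, 11, 26, 5, 9]
insert 25:
  append 25 at index 10 → [-15, -13, -12, -11, 8, -10, 11, 26, 5, 9, 25] (no swap needed)

[-15, -13, -12, -11, 8, -10, 11, 26, 5, 9, 25]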